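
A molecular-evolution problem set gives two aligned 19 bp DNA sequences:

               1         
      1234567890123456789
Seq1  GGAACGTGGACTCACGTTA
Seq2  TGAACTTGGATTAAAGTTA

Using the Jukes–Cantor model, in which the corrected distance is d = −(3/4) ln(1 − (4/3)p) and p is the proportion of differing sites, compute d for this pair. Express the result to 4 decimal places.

Differing sites — 1:G/T; 6:G/T; 11:C/T; 13:C/A; 15:C/A.
p = 5/19 = 0.263158.
d = −0.75 · ln(1 − (4/3)·0.263158) = −0.75 · ln(0.649123) = −0.75 · (-0.432133) = 0.3241.

0.3241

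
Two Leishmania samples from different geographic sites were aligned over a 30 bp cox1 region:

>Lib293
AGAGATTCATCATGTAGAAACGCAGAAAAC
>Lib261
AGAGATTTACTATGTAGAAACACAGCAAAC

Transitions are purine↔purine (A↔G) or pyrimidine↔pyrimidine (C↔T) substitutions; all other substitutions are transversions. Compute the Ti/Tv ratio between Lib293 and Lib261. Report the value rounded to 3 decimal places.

4.000

Differing sites — 8:C/T (Ti); 10:T/C (Ti); 11:C/T (Ti); 22:G/A (Ti); 26:A/C (Tv).
Of the 5 differences, 4 transitions and 1 transversion, so Ti/Tv = 4/1 = 4.000.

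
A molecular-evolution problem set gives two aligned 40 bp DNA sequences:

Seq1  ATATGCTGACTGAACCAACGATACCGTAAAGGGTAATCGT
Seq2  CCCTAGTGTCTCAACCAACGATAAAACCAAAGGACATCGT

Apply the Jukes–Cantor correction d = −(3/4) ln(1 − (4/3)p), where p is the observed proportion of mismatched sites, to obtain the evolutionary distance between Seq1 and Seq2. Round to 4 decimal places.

0.5199

Mismatches occur at site 1 (A→C), site 2 (T→C), site 3 (A→C), site 5 (G→A), site 6 (C→G), site 9 (A→T), site 12 (G→C), site 24 (C→A), site 25 (C→A), site 26 (G→A), site 27 (T→C), site 28 (A→C), site 31 (G→A), site 34 (T→A), site 35 (A→C).
p = 15/40 = 0.375000.
d = −0.75 · ln(1 − (4/3)·0.375000) = −0.75 · ln(0.500000) = −0.75 · (-0.693147) = 0.5199.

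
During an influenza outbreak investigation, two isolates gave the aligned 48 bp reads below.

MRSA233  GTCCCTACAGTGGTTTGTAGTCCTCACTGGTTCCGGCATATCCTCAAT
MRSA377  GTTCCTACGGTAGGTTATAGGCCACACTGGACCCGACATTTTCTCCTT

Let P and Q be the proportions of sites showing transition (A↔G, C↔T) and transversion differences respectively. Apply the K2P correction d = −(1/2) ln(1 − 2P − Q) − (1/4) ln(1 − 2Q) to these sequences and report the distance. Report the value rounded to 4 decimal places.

0.3739

The sequences differ at positions 3 (C/T, transition), 9 (A/G, transition), 12 (G/A, transition), 14 (T/G, transversion), 17 (G/A, transition), 21 (T/G, transversion), 24 (T/A, transversion), 31 (T/A, transversion), 32 (T/C, transition), 36 (G/A, transition), 40 (A/T, transversion), 42 (C/T, transition), 46 (A/C, transversion), 47 (A/T, transversion).
Of the 14 differences, 7 transitions and 7 transversions over 48 sites: P = 7/48 = 0.145833, Q = 7/48 = 0.145833.
d = −0.5·ln(0.562501) − 0.25·ln(0.708334) = −0.5·(-0.575362) − 0.25·(-0.344840) = 0.3739.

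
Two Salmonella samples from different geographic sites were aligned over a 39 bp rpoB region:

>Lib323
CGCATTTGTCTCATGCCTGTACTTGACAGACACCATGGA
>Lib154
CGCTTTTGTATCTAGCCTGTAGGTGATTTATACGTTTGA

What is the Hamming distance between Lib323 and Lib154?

The sequences differ at positions 4 (A/T), 10 (C/A), 13 (A/T), 14 (T/A), 22 (C/G), 23 (T/G), 27 (C/T), 28 (A/T), 29 (G/T), 31 (C/T), 34 (C/G), 35 (A/T), 37 (G/T).
That gives 13 mismatches out of 39 aligned sites, so the Hamming distance is 13.

13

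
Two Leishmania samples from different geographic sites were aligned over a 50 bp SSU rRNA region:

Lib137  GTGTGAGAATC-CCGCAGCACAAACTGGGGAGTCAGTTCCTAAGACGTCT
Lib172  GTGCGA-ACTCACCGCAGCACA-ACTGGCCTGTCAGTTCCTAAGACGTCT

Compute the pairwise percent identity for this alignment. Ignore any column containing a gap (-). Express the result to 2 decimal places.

89.36%

Excluding the 3 gap columns leaves 47 comparable sites.
The sequences differ at positions 4 (T/C), 9 (A/C), 29 (G/C), 30 (G/C), 31 (A/T).
42 of the 47 comparable sites match, so the percent identity is 42/47 × 100 = 89.36%.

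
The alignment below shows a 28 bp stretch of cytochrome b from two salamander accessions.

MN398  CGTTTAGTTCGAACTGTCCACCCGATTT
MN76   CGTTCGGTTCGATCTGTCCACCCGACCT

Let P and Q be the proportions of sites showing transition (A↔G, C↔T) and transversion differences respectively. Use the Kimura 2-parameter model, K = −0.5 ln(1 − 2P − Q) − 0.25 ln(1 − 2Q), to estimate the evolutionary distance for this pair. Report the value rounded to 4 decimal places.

0.2124

Mismatches occur at site 5 (T↔C, transition), site 6 (A↔G, transition), site 13 (A↔T, transversion), site 26 (T↔C, transition), site 27 (T↔C, transition).
Of the 5 differences, 4 transitions and 1 transversion over 28 sites: P = 4/28 = 0.142857, Q = 1/28 = 0.035714.
d = −0.5·ln(0.678572) − 0.25·ln(0.928572) = −0.5·(-0.387765) − 0.25·(-0.074107) = 0.2124.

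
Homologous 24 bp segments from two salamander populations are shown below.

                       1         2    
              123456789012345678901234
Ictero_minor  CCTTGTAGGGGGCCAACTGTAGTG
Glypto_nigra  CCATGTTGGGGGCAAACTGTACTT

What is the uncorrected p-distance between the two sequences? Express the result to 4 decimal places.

Differing sites — 3:T/A; 7:A/T; 14:C/A; 22:G/C; 24:G/T.
There are 5 differences over 24 sites, so p = 5/24 = 0.2083.

0.2083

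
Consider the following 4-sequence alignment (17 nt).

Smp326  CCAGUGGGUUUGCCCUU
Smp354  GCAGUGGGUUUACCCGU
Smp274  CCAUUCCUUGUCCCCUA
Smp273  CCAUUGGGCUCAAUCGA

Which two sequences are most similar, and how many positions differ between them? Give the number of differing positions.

Pairwise Hamming distances:
  Smp326 vs Smp354: 3
  Smp326 vs Smp274: 7
  Smp326 vs Smp273: 8
  Smp354 vs Smp274: 9
  Smp354 vs Smp273: 7
  Smp274 vs Smp273: 10
The smallest is 3, between Smp326 and Smp354.

3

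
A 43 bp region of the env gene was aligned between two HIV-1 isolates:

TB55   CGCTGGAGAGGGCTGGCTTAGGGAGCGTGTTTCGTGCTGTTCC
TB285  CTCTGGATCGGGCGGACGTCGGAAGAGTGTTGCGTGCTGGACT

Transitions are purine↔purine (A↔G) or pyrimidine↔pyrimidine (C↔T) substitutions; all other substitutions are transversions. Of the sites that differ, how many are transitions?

The sequences differ at positions 2 (G/T, transversion), 8 (G/T, transversion), 9 (A/C, transversion), 14 (T/G, transversion), 16 (G/A, transition), 18 (T/G, transversion), 20 (A/C, transversion), 23 (G/A, transition), 26 (C/A, transversion), 32 (T/G, transversion), 40 (T/G, transversion), 41 (T/A, transversion), 43 (C/T, transition).
Of the 13 differences, 3 transitions and 10 transversions, so the answer is 3.

3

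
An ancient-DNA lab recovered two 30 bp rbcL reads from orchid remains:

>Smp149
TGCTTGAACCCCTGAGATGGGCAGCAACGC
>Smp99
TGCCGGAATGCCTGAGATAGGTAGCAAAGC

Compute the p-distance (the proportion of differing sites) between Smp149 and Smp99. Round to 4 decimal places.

0.2333

Mismatches occur at site 4 (T→C), site 5 (T→G), site 9 (C→T), site 10 (C→G), site 19 (G→A), site 22 (C→T), site 28 (C→A).
There are 7 differences over 30 sites, so p = 7/30 = 0.2333.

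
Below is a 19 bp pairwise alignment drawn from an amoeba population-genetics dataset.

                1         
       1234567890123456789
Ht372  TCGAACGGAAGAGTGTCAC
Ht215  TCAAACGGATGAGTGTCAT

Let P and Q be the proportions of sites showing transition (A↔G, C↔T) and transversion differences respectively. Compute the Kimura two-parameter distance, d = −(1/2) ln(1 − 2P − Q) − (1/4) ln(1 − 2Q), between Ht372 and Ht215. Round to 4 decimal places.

Differing sites — 3:G/A (Ti); 10:A/T (Tv); 19:C/T (Ti).
Of the 3 differences, 2 transitions and 1 transversion over 19 sites: P = 2/19 = 0.105263, Q = 1/19 = 0.052632.
d = −0.5·ln(0.736842) − 0.25·ln(0.894736) = −0.5·(-0.305382) − 0.25·(-0.111227) = 0.1805.

0.1805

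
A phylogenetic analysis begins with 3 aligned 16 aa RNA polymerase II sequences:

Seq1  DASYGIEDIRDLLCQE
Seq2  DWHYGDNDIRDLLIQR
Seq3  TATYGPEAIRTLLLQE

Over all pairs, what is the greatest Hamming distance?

9

Pairwise Hamming distances:
  Seq1 vs Seq2: 6
  Seq1 vs Seq3: 6
  Seq2 vs Seq3: 9
The largest is 9, between Seq2 and Seq3.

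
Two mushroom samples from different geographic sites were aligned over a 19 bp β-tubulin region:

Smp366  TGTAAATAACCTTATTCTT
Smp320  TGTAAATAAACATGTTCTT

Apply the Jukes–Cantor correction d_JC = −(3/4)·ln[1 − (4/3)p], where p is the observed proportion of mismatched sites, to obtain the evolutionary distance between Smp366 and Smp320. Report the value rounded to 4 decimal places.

0.1773

The sequences differ at positions 10 (C/A), 12 (T/A), 14 (A/G).
p = 3/19 = 0.157895.
d = −0.75 · ln(1 − (4/3)·0.157895) = −0.75 · ln(0.789473) = −0.75 · (-0.236390) = 0.1773.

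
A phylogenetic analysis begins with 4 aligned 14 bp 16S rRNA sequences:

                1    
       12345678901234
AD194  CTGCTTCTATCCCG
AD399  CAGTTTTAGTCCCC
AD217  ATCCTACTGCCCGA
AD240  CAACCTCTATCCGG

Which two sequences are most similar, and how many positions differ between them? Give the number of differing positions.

4

Pairwise Hamming distances:
  AD194 vs AD399: 6
  AD194 vs AD217: 7
  AD194 vs AD240: 4
  AD399 vs AD217: 10
  AD399 vs AD240: 8
  AD217 vs AD240: 8
The smallest is 4, between AD194 and AD240.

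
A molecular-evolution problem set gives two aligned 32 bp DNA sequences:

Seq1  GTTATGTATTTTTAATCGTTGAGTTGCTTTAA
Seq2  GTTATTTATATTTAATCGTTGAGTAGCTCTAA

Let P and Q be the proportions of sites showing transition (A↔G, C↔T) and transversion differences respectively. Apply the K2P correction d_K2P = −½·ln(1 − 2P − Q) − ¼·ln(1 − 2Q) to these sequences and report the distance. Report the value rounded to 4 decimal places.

0.1369

The sequences differ at positions 6 (G/T, transversion), 10 (T/A, transversion), 25 (T/A, transversion), 29 (T/C, transition).
Of the 4 differences, 1 transition and 3 transversions over 32 sites: P = 1/32 = 0.031250, Q = 3/32 = 0.093750.
d = −0.5·ln(0.843750) − 0.25·ln(0.812500) = −0.5·(-0.169899) − 0.25·(-0.207639) = 0.1369.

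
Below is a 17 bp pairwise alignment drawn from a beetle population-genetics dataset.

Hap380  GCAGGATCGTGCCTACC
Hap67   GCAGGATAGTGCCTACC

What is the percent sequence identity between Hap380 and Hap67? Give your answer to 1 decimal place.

94.1%

The sequences differ at position 8 (C/A).
16 of the 17 sites match, so the percent identity is 16/17 × 100 = 94.1%.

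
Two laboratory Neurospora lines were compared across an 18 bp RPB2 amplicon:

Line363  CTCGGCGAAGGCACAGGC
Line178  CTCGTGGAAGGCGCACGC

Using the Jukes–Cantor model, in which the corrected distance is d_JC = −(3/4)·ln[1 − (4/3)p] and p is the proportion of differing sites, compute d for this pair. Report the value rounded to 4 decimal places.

The sequences differ at positions 5 (G/T), 6 (C/G), 13 (A/G), 16 (G/C).
p = 4/18 = 0.222222.
d = −0.75 · ln(1 − (4/3)·0.222222) = −0.75 · ln(0.703704) = −0.75 · (-0.351397) = 0.2635.

0.2635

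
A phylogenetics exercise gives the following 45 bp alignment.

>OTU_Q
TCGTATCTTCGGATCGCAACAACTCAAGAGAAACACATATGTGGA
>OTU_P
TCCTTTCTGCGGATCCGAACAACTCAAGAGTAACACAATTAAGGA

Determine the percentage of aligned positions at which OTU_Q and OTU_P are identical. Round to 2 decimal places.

Mismatches occur at site 3 (G/C), site 5 (A/T), site 9 (T/G), site 16 (G/C), site 17 (C/G), site 31 (A/T), site 38 (T/A), site 39 (A/T), site 41 (G/A), site 42 (T/A).
35 of the 45 sites match, so the percent identity is 35/45 × 100 = 77.78%.

77.78%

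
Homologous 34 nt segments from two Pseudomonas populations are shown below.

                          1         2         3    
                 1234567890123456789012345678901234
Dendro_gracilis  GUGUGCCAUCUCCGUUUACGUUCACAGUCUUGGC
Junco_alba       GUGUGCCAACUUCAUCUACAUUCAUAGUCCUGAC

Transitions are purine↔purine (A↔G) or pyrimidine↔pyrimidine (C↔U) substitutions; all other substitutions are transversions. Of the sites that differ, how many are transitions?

7

The sequences differ at positions 9 (U/A, transversion), 12 (C/U, transition), 14 (G/A, transition), 16 (U/C, transition), 20 (G/A, transition), 25 (C/U, transition), 30 (U/C, transition), 33 (G/A, transition).
Of the 8 differences, 7 transitions and 1 transversion, so the answer is 7.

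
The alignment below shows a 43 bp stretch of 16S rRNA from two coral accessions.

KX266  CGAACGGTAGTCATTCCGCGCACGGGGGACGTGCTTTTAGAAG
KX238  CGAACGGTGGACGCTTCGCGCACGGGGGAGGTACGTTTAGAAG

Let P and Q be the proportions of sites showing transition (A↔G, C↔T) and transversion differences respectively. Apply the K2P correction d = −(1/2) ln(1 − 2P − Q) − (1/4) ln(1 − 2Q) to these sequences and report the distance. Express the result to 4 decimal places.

0.2176

Mismatches occur at site 9 (A→G, transition), site 11 (T→A, transversion), site 13 (A→G, transition), site 14 (T→C, transition), site 16 (C→T, transition), site 30 (C→G, transversion), site 33 (G→A, transition), site 35 (T→G, transversion).
Of the 8 differences, 5 transitions and 3 transversions over 43 sites: P = 5/43 = 0.116279, Q = 3/43 = 0.069767.
d = −0.5·ln(0.697675) − 0.25·ln(0.860466) = −0.5·(-0.360002) − 0.25·(-0.150281) = 0.2176.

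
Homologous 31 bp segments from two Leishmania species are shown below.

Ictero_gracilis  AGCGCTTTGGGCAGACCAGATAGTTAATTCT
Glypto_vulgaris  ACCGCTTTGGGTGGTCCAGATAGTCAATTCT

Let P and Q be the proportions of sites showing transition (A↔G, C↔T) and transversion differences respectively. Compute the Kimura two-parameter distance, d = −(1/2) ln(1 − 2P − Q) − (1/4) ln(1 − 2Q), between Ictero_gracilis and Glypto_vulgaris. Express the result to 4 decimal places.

0.1838

Differing sites — 2:G/C (Tv); 12:C/T (Ti); 13:A/G (Ti); 15:A/T (Tv); 25:T/C (Ti).
Of the 5 differences, 3 transitions and 2 transversions over 31 sites: P = 3/31 = 0.096774, Q = 2/31 = 0.064516.
d = −0.5·ln(0.741936) − 0.25·ln(0.870968) = −0.5·(-0.298492) − 0.25·(-0.138150) = 0.1838.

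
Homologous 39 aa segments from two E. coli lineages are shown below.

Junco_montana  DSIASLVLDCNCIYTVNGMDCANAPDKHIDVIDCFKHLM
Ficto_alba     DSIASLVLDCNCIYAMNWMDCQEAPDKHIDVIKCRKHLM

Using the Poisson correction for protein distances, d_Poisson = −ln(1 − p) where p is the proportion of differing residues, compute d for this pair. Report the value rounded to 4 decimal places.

0.1978

Mismatches occur at site 15 (T→A), site 16 (V→M), site 18 (G→W), site 22 (A→Q), site 23 (N→E), site 33 (D→K), site 35 (F→R).
p = 7/39 = 0.179487.
d = −ln(1 − 0.179487) = −ln(0.820513) = 0.1978.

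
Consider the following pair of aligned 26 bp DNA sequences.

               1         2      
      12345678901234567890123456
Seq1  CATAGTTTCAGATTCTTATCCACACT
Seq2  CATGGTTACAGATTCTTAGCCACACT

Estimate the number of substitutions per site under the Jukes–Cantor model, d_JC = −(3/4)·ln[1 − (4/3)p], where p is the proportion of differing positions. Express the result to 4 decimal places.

0.1253

Differing sites — 4:A/G; 8:T/A; 19:T/G.
p = 3/26 = 0.115385.
d = −0.75 · ln(1 − (4/3)·0.115385) = −0.75 · ln(0.846153) = −0.75 · (-0.167055) = 0.1253.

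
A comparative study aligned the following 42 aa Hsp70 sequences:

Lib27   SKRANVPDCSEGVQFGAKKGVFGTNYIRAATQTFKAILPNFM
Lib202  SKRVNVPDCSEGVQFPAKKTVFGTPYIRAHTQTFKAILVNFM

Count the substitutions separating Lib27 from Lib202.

Mismatches occur at site 4 (A→V), site 16 (G→P), site 20 (G→T), site 25 (N→P), site 30 (A→H), site 39 (P→V).
That gives 6 mismatches out of 42 aligned sites, so the Hamming distance is 6.

6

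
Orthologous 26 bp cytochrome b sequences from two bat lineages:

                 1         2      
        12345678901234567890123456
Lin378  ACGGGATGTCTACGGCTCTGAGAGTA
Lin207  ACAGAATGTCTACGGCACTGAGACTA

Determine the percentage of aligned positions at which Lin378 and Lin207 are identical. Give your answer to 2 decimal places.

84.62%

Mismatches occur at site 3 (G/A), site 5 (G/A), site 17 (T/A), site 24 (G/C).
22 of the 26 sites match, so the percent identity is 22/26 × 100 = 84.62%.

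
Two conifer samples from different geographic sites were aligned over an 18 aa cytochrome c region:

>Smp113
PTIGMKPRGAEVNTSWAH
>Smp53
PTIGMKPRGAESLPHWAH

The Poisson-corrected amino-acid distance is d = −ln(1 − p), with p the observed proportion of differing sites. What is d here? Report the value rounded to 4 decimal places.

The sequences differ at positions 12 (V/S), 13 (N/L), 14 (T/P), 15 (S/H).
p = 4/18 = 0.222222.
d = −ln(1 − 0.222222) = −ln(0.777778) = 0.2513.

0.2513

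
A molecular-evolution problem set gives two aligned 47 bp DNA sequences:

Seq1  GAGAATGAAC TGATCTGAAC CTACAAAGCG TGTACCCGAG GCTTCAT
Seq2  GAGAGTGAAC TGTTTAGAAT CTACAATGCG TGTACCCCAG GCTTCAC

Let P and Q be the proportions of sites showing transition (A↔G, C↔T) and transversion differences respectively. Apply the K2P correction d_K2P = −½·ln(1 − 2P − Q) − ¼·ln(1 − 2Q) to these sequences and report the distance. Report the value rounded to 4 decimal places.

The sequences differ at positions 5 (A/G, transition), 13 (A/T, transversion), 15 (C/T, transition), 16 (T/A, transversion), 20 (C/T, transition), 27 (A/T, transversion), 38 (G/C, transversion), 47 (T/C, transition).
Of the 8 differences, 4 transitions and 4 transversions over 47 sites: P = 4/47 = 0.085106, Q = 4/47 = 0.085106.
d = −0.5·ln(0.744682) − 0.25·ln(0.829788) = −0.5·(-0.294798) − 0.25·(-0.186585) = 0.1940.

0.1940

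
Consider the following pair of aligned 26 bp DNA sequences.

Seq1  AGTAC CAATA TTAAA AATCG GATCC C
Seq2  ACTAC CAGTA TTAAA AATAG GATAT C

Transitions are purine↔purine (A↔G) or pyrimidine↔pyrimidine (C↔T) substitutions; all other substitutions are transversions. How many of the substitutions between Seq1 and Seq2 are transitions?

2

Differing sites — 2:G/C (Tv); 8:A/G (Ti); 19:C/A (Tv); 24:C/A (Tv); 25:C/T (Ti).
Of the 5 differences, 2 transitions and 3 transversions, so the answer is 2.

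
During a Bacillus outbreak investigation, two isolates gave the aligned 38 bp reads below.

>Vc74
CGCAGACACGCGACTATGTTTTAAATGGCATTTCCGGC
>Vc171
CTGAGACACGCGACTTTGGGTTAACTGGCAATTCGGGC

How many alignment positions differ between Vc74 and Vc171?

8

Differing sites — 2:G/T; 3:C/G; 16:A/T; 19:T/G; 20:T/G; 25:A/C; 31:T/A; 35:C/G.
That gives 8 mismatches out of 38 aligned sites, so the Hamming distance is 8.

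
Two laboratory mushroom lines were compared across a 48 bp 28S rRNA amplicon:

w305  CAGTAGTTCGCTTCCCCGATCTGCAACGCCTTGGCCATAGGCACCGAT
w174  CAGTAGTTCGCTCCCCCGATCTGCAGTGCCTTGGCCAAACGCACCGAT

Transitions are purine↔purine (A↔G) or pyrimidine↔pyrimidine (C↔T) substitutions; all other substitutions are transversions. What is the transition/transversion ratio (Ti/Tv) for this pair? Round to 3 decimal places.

1.500

The sequences differ at positions 13 (T/C, transition), 26 (A/G, transition), 27 (C/T, transition), 38 (T/A, transversion), 40 (G/C, transversion).
Of the 5 differences, 3 transitions and 2 transversions, so Ti/Tv = 3/2 = 1.500.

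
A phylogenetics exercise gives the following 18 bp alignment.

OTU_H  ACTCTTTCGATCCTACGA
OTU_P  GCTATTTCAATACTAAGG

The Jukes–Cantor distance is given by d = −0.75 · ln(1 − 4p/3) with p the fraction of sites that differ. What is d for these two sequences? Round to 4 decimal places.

0.4408

The sequences differ at positions 1 (A/G), 4 (C/A), 9 (G/A), 12 (C/A), 16 (C/A), 18 (A/G).
p = 6/18 = 0.333333.
d = −0.75 · ln(1 − (4/3)·0.333333) = −0.75 · ln(0.555556) = −0.75 · (-0.587786) = 0.4408.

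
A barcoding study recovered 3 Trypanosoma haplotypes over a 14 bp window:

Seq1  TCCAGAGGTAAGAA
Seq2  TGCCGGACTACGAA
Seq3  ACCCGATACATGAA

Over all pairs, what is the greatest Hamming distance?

Pairwise Hamming distances:
  Seq1 vs Seq2: 6
  Seq1 vs Seq3: 6
  Seq2 vs Seq3: 7
The largest is 7, between Seq2 and Seq3.

7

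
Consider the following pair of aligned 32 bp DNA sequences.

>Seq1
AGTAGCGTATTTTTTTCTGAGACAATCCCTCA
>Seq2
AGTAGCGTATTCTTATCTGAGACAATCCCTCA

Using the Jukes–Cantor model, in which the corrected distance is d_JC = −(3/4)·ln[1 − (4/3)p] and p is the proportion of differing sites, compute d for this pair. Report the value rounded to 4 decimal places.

0.0653

The sequences differ at positions 12 (T/C), 15 (T/A).
p = 2/32 = 0.062500.
d = −0.75 · ln(1 − (4/3)·0.062500) = −0.75 · ln(0.916667) = −0.75 · (-0.087011) = 0.0653.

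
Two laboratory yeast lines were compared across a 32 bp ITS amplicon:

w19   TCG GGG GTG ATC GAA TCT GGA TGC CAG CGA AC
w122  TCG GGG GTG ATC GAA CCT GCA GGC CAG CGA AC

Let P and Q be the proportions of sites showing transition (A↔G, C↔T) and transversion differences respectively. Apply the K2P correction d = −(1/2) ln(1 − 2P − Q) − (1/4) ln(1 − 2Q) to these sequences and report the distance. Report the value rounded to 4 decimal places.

Differing sites — 16:T/C (Ti); 20:G/C (Tv); 22:T/G (Tv).
Of the 3 differences, 1 transition and 2 transversions over 32 sites: P = 1/32 = 0.031250, Q = 2/32 = 0.062500.
d = −0.5·ln(0.875000) − 0.25·ln(0.875000) = −0.5·(-0.133531) − 0.25·(-0.133531) = 0.1001.

0.1001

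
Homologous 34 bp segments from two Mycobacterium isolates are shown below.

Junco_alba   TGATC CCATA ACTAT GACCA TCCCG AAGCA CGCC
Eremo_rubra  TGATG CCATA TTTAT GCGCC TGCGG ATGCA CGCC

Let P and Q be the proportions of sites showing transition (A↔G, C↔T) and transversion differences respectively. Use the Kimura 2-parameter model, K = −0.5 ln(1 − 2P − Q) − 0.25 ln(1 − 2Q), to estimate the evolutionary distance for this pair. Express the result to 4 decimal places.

The sequences differ at positions 5 (C/G, transversion), 11 (A/T, transversion), 12 (C/T, transition), 17 (A/C, transversion), 18 (C/G, transversion), 20 (A/C, transversion), 22 (C/G, transversion), 24 (C/G, transversion), 27 (A/T, transversion).
Of the 9 differences, 1 transition and 8 transversions over 34 sites: P = 1/34 = 0.029412, Q = 8/34 = 0.235294.
d = −0.5·ln(0.705882) − 0.25·ln(0.529412) = −0.5·(-0.348307) − 0.25·(-0.635988) = 0.3332.

0.3332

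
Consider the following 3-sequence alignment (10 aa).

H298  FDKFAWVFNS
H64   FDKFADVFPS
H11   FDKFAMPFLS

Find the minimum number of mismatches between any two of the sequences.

Pairwise Hamming distances:
  H298 vs H64: 2
  H298 vs H11: 3
  H64 vs H11: 3
The smallest is 2, between H298 and H64.

2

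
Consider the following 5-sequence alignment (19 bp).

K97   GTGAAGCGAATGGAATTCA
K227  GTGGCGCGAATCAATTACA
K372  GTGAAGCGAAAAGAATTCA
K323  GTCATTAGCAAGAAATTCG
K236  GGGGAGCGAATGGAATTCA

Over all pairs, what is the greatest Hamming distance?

11

Pairwise Hamming distances:
  K97 vs K227: 6
  K97 vs K372: 2
  K97 vs K323: 8
  K97 vs K236: 2
  K227 vs K372: 7
  K227 vs K323: 11
  K227 vs K236: 6
  K372 vs K323: 8
  K372 vs K236: 4
  K323 vs K236: 10
The largest is 11, between K227 and K323.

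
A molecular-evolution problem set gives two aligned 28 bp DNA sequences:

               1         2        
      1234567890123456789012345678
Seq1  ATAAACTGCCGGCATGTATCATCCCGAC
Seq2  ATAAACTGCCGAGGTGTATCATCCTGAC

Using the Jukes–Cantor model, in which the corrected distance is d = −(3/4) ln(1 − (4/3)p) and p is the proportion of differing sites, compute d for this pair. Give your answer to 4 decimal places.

0.1585

The sequences differ at positions 12 (G/A), 13 (C/G), 14 (A/G), 25 (C/T).
p = 4/28 = 0.142857.
d = −0.75 · ln(1 − (4/3)·0.142857) = −0.75 · ln(0.809524) = −0.75 · (-0.211309) = 0.1585.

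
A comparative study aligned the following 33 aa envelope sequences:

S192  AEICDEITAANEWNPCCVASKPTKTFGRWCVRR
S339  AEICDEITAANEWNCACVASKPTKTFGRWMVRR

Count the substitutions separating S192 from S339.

The sequences differ at positions 15 (P/C), 16 (C/A), 30 (C/M).
That gives 3 mismatches out of 33 aligned sites, so the Hamming distance is 3.

3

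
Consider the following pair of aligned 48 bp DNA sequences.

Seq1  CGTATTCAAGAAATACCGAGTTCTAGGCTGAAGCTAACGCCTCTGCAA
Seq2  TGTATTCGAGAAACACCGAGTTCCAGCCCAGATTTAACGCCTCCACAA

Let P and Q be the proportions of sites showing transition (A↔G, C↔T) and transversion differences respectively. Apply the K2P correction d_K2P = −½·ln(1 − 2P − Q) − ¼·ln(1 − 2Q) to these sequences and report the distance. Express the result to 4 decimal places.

The sequences differ at positions 1 (C/T, transition), 8 (A/G, transition), 14 (T/C, transition), 24 (T/C, transition), 27 (G/C, transversion), 29 (T/C, transition), 30 (G/A, transition), 31 (A/G, transition), 33 (G/T, transversion), 34 (C/T, transition), 44 (T/C, transition), 45 (G/A, transition).
Of the 12 differences, 10 transitions and 2 transversions over 48 sites: P = 10/48 = 0.208333, Q = 2/48 = 0.041667.
d = −0.5·ln(0.541667) − 0.25·ln(0.916666) = −0.5·(-0.613104) − 0.25·(-0.087012) = 0.3283.

0.3283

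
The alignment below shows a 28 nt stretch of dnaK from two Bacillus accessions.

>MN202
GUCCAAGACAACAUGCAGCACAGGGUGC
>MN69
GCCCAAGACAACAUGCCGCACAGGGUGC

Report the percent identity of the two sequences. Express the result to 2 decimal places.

Differing sites — 2:U/C; 17:A/C.
26 of the 28 sites match, so the percent identity is 26/28 × 100 = 92.86%.

92.86%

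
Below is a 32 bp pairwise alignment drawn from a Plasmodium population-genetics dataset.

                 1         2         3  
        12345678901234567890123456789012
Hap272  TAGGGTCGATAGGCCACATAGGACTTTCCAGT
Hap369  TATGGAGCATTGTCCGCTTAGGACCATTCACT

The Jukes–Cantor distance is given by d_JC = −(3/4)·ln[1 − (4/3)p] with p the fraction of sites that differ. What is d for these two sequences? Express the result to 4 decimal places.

Differing sites — 3:G/T; 6:T/A; 7:C/G; 8:G/C; 11:A/T; 13:G/T; 16:A/G; 18:A/T; 25:T/C; 26:T/A; 28:C/T; 31:G/C.
p = 12/32 = 0.375000.
d = −0.75 · ln(1 − (4/3)·0.375000) = −0.75 · ln(0.500000) = −0.75 · (-0.693147) = 0.5199.

0.5199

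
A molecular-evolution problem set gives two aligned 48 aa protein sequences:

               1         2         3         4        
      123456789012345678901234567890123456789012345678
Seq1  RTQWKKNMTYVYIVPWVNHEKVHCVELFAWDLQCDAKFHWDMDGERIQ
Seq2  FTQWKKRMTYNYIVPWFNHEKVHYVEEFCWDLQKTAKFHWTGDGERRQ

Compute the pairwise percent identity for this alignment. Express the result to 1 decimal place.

The sequences differ at positions 1 (R/F), 7 (N/R), 11 (V/N), 17 (V/F), 24 (C/Y), 27 (L/E), 29 (A/C), 34 (C/K), 35 (D/T), 41 (D/T), 42 (M/G), 47 (I/R).
36 of the 48 sites match, so the percent identity is 36/48 × 100 = 75.0%.

75.0%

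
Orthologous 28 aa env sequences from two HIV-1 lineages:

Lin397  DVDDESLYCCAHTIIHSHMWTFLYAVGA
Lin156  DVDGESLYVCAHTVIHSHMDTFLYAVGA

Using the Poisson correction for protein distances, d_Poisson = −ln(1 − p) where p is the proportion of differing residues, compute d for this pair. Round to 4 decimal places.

Differing sites — 4:D/G; 9:C/V; 14:I/V; 20:W/D.
p = 4/28 = 0.142857.
d = −ln(1 − 0.142857) = −ln(0.857143) = 0.1542.

0.1542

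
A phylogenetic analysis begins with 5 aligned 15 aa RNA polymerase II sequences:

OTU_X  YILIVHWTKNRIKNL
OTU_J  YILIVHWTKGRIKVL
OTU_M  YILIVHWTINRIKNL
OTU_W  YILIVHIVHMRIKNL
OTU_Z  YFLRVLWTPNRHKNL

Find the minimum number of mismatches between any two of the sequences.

Pairwise Hamming distances:
  OTU_X vs OTU_J: 2
  OTU_X vs OTU_M: 1
  OTU_X vs OTU_W: 4
  OTU_X vs OTU_Z: 5
  OTU_J vs OTU_M: 3
  OTU_J vs OTU_W: 5
  OTU_J vs OTU_Z: 7
  OTU_M vs OTU_W: 4
  OTU_M vs OTU_Z: 5
  OTU_W vs OTU_Z: 8
The smallest is 1, between OTU_X and OTU_M.

1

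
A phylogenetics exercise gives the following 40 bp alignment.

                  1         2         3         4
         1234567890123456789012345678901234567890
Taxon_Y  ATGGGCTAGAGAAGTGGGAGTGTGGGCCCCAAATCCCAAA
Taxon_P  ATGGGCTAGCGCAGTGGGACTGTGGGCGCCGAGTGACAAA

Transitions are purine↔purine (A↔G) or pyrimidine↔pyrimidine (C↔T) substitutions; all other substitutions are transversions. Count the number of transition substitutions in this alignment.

Differing sites — 10:A/C (Tv); 12:A/C (Tv); 20:G/C (Tv); 28:C/G (Tv); 31:A/G (Ti); 33:A/G (Ti); 35:C/G (Tv); 36:C/A (Tv).
Of the 8 differences, 2 transitions and 6 transversions, so the answer is 2.

2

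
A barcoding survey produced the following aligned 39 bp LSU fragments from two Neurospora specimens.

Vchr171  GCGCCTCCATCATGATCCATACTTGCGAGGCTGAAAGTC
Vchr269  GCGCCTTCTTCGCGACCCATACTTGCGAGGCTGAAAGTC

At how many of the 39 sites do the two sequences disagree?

5

Differing sites — 7:C/T; 9:A/T; 12:A/G; 13:T/C; 16:T/C.
That gives 5 mismatches out of 39 aligned sites, so the Hamming distance is 5.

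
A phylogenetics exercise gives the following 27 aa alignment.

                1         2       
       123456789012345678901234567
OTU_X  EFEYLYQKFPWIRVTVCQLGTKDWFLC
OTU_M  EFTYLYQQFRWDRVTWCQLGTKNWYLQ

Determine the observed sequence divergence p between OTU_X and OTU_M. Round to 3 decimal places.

Mismatches occur at site 3 (E↔T), site 8 (K↔Q), site 10 (P↔R), site 12 (I↔D), site 16 (V↔W), site 23 (D↔N), site 25 (F↔Y), site 27 (C↔Q).
There are 8 differences over 27 sites, so p = 8/27 = 0.296.

0.296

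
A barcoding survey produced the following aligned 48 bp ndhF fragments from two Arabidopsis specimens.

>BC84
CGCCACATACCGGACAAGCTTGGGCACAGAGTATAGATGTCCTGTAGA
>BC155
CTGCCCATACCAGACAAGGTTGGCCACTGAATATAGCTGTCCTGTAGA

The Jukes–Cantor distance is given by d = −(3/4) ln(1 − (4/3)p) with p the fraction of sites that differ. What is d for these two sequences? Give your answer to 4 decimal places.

0.2158

Differing sites — 2:G/T; 3:C/G; 5:A/C; 12:G/A; 19:C/G; 24:G/C; 28:A/T; 31:G/A; 37:A/C.
p = 9/48 = 0.187500.
d = −0.75 · ln(1 − (4/3)·0.187500) = −0.75 · ln(0.750000) = −0.75 · (-0.287682) = 0.2158.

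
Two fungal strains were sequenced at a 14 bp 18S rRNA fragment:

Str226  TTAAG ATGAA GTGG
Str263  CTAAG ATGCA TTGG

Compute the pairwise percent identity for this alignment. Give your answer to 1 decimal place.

The sequences differ at positions 1 (T/C), 9 (A/C), 11 (G/T).
11 of the 14 sites match, so the percent identity is 11/14 × 100 = 78.6%.

78.6%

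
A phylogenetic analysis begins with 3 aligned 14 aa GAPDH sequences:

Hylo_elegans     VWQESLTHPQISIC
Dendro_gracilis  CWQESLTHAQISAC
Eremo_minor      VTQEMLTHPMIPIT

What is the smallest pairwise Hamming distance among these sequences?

Pairwise Hamming distances:
  Hylo_elegans vs Dendro_gracilis: 3
  Hylo_elegans vs Eremo_minor: 5
  Dendro_gracilis vs Eremo_minor: 8
The smallest is 3, between Hylo_elegans and Dendro_gracilis.

3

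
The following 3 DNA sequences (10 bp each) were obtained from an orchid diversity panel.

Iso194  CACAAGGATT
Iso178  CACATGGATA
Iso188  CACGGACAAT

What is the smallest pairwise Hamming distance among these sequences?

2

Pairwise Hamming distances:
  Iso194 vs Iso178: 2
  Iso194 vs Iso188: 5
  Iso178 vs Iso188: 6
The smallest is 2, between Iso194 and Iso178.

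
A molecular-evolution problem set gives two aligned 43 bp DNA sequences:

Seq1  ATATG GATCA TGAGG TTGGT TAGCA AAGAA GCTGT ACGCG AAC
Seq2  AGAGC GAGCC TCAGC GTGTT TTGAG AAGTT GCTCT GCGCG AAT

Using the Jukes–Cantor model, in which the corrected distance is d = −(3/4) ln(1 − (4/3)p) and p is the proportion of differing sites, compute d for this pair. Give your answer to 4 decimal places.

The sequences differ at positions 2 (T/G), 4 (T/G), 5 (G/C), 8 (T/G), 10 (A/C), 12 (G/C), 15 (G/C), 16 (T/G), 19 (G/T), 22 (A/T), 24 (C/A), 25 (A/G), 29 (A/T), 30 (A/T), 34 (G/C), 36 (A/G), 43 (C/T).
p = 17/43 = 0.395349.
d = −0.75 · ln(1 − (4/3)·0.395349) = −0.75 · ln(0.472868) = −0.75 · (-0.748939) = 0.5617.

0.5617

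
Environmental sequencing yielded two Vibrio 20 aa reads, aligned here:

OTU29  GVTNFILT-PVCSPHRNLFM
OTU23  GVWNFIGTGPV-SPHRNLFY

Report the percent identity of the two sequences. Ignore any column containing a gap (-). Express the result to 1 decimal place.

Excluding the 2 gap columns leaves 18 comparable sites.
Differing sites — 3:T/W; 7:L/G; 20:M/Y.
15 of the 18 comparable sites match, so the percent identity is 15/18 × 100 = 83.3%.

83.3%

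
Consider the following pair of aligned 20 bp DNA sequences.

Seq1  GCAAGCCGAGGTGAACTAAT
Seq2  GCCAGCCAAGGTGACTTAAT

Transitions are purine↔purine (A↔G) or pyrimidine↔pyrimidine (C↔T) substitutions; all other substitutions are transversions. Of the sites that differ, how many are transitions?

The sequences differ at positions 3 (A/C, transversion), 8 (G/A, transition), 15 (A/C, transversion), 16 (C/T, transition).
Of the 4 differences, 2 transitions and 2 transversions, so the answer is 2.

2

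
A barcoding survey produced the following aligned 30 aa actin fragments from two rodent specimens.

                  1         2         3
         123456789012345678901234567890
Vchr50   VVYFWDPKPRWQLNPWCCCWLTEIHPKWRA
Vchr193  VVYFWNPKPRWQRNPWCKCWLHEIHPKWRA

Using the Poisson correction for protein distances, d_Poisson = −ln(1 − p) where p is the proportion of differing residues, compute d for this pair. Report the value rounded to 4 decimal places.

Differing sites — 6:D/N; 13:L/R; 18:C/K; 22:T/H.
p = 4/30 = 0.133333.
d = −ln(1 − 0.133333) = −ln(0.866667) = 0.1431.

0.1431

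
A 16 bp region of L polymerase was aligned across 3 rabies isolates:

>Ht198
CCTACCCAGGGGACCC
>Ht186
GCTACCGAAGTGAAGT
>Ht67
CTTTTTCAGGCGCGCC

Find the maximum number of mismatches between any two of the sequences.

Pairwise Hamming distances:
  Ht198 vs Ht186: 7
  Ht198 vs Ht67: 7
  Ht186 vs Ht67: 12
The largest is 12, between Ht186 and Ht67.

12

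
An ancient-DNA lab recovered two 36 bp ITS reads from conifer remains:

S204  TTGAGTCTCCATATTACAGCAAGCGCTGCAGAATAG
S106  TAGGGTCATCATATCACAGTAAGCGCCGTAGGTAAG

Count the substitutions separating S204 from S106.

Differing sites — 2:T/A; 4:A/G; 8:T/A; 9:C/T; 15:T/C; 20:C/T; 27:T/C; 29:C/T; 32:A/G; 33:A/T; 34:T/A.
That gives 11 mismatches out of 36 aligned sites, so the Hamming distance is 11.

11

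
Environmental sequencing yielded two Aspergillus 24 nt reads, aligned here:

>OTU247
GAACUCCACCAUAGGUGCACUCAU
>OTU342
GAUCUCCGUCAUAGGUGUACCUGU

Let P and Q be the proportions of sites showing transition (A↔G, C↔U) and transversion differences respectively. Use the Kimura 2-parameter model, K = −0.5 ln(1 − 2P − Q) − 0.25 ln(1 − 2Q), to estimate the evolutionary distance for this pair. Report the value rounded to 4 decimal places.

The sequences differ at positions 3 (A/U, transversion), 8 (A/G, transition), 9 (C/U, transition), 18 (C/U, transition), 21 (U/C, transition), 22 (C/U, transition), 23 (A/G, transition).
Of the 7 differences, 6 transitions and 1 transversion over 24 sites: P = 6/24 = 0.250000, Q = 1/24 = 0.041667.
d = −0.5·ln(0.458333) − 0.25·ln(0.916666) = −0.5·(-0.780159) − 0.25·(-0.087012) = 0.4118.

0.4118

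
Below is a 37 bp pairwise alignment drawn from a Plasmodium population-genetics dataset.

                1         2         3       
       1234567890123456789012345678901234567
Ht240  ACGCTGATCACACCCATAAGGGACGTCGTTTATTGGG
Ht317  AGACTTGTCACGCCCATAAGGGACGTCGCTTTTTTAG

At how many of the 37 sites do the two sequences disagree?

The sequences differ at positions 2 (C/G), 3 (G/A), 6 (G/T), 7 (A/G), 12 (A/G), 29 (T/C), 32 (A/T), 35 (G/T), 36 (G/A).
That gives 9 mismatches out of 37 aligned sites, so the Hamming distance is 9.

9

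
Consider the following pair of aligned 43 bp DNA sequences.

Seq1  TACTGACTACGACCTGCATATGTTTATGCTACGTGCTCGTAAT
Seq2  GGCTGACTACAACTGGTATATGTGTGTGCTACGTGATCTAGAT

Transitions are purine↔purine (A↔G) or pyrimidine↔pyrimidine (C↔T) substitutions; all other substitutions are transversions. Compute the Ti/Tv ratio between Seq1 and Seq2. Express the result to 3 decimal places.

1.000

Mismatches occur at site 1 (T→G, transversion), site 2 (A→G, transition), site 11 (G→A, transition), site 14 (C→T, transition), site 15 (T→G, transversion), site 17 (C→T, transition), site 24 (T→G, transversion), site 26 (A→G, transition), site 36 (C→A, transversion), site 39 (G→T, transversion), site 40 (T→A, transversion), site 41 (A→G, transition).
Of the 12 differences, 6 transitions and 6 transversions, so Ti/Tv = 6/6 = 1.000.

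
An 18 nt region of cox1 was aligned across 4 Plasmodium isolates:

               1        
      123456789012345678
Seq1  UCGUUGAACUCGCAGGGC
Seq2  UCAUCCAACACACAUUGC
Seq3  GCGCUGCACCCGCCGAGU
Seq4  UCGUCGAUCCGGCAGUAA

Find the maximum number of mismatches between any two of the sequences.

12

Pairwise Hamming distances:
  Seq1 vs Seq2: 7
  Seq1 vs Seq3: 7
  Seq1 vs Seq4: 7
  Seq2 vs Seq3: 12
  Seq2 vs Seq4: 9
  Seq3 vs Seq4: 10
The largest is 12, between Seq2 and Seq3.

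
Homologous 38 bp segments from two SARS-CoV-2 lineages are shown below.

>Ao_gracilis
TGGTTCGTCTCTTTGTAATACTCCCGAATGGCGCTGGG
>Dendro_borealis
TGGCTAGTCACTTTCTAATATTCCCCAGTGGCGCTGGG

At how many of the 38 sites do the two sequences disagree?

7

Mismatches occur at site 4 (T↔C), site 6 (C↔A), site 10 (T↔A), site 15 (G↔C), site 21 (C↔T), site 26 (G↔C), site 28 (A↔G).
That gives 7 mismatches out of 38 aligned sites, so the Hamming distance is 7.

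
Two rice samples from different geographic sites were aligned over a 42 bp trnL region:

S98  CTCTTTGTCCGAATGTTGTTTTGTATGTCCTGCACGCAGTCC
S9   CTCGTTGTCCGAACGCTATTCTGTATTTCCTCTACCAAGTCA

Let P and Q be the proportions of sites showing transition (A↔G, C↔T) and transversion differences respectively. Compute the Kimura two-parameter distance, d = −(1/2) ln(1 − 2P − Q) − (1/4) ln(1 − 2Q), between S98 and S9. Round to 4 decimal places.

0.3239

Mismatches occur at site 4 (T/G, transversion), site 14 (T/C, transition), site 16 (T/C, transition), site 18 (G/A, transition), site 21 (T/C, transition), site 27 (G/T, transversion), site 32 (G/C, transversion), site 33 (C/T, transition), site 36 (G/C, transversion), site 37 (C/A, transversion), site 42 (C/A, transversion).
Of the 11 differences, 5 transitions and 6 transversions over 42 sites: P = 5/42 = 0.119048, Q = 6/42 = 0.142857.
d = −0.5·ln(0.619047) − 0.25·ln(0.714286) = −0.5·(-0.479574) − 0.25·(-0.336472) = 0.3239.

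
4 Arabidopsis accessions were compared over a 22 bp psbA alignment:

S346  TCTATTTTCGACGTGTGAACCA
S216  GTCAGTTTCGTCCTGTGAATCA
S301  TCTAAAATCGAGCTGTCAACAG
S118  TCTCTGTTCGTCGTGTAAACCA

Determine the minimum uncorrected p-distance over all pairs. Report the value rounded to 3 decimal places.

Pairwise Hamming distances:
  S346 vs S216: 7
  S346 vs S301: 8
  S346 vs S118: 4
  S216 vs S301: 12
  S216 vs S118: 9
  S301 vs S118: 10
The smallest is 4 mismatches, between S346 and S118; p = 4/22 = 0.182.

0.182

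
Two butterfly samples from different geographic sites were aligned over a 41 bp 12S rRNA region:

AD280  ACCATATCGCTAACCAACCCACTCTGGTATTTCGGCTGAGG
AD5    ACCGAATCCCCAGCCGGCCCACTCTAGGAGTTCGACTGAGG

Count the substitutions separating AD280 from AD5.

11

The sequences differ at positions 4 (A/G), 5 (T/A), 9 (G/C), 11 (T/C), 13 (A/G), 16 (A/G), 17 (A/G), 26 (G/A), 28 (T/G), 30 (T/G), 35 (G/A).
That gives 11 mismatches out of 41 aligned sites, so the Hamming distance is 11.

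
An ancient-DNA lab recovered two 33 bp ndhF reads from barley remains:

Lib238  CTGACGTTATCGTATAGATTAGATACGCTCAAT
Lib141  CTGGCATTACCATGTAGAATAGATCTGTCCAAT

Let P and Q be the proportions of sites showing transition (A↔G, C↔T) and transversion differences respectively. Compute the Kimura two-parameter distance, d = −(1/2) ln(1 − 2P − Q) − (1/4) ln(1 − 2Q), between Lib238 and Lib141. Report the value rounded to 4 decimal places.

Differing sites — 4:A/G (Ti); 6:G/A (Ti); 10:T/C (Ti); 12:G/A (Ti); 14:A/G (Ti); 19:T/A (Tv); 25:A/C (Tv); 26:C/T (Ti); 28:C/T (Ti); 29:T/C (Ti).
Of the 10 differences, 8 transitions and 2 transversions over 33 sites: P = 8/33 = 0.242424, Q = 2/33 = 0.060606.
d = −0.5·ln(0.454546) − 0.25·ln(0.878788) = −0.5·(-0.788456) − 0.25·(-0.129212) = 0.4265.

0.4265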